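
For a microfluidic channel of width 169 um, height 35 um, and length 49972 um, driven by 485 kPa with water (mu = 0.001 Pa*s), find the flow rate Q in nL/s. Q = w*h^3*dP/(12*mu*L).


Step 1: Convert all dimensions to SI (meters).
w = 169e-6 m, h = 35e-6 m, L = 49972e-6 m, dP = 485e3 Pa
Step 2: Q = w * h^3 * dP / (12 * mu * L)
Q = 169e-6 * (35e-6)^3 * 485e3 / (12 * 0.001 * 49972e-6) = 5.8603641e-09 m^3/s
Step 3: Convert Q from m^3/s to nL/s (1 m^3 = 1e12 nL, so multiply by 1e12).
Q = 5860.364 nL/s


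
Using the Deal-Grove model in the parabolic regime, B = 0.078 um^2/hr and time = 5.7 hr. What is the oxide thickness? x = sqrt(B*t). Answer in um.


Step 1: Compute B*t = 0.078 * 5.7 = 0.4446
Step 2: x = sqrt(0.4446)
x = 0.667 um


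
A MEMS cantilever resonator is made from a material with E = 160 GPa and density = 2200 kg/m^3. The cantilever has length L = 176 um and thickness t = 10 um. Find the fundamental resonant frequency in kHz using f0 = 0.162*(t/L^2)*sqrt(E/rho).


Step 1: Convert units to SI.
t_SI = 10e-6 m, L_SI = 176e-6 m
Step 2: Calculate sqrt(E/rho).
sqrt(160e9 / 2200) = 8528.03 m/s
Step 3: Compute f0.
f0 = 0.162 * 10e-6 / (176e-6)^2 * 8528.03 = 446003.6 Hz = 446.0 kHz


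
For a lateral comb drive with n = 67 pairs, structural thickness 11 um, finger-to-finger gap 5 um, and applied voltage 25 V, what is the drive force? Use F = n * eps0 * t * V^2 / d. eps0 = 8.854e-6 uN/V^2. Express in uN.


Step 1: Parameters: n=67, eps0=8.854e-6 uN/V^2, t=11 um, V=25 V, d=5 um
Step 2: V^2 = 625
Step 3: F = 67 * 8.854e-6 * 11 * 625 / 5
F = 0.816 uN


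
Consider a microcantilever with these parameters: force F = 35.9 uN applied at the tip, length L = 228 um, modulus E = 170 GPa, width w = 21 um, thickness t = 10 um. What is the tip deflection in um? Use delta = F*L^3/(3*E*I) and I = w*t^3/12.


Step 1: Calculate the second moment of area.
I = w * t^3 / 12 = 21 * 10^3 / 12 = 1750.0 um^4
Step 2: Convert E to consistent units (1 GPa = 1000 uN/um^2).
E = 170 GPa = 170000 uN/um^2
Step 3: Calculate tip deflection.
delta = F * L^3 / (3 * E * I)
delta = 35.9 * 228^3 / (3 * 170000 * 1750.0)
delta = 0.4768 um


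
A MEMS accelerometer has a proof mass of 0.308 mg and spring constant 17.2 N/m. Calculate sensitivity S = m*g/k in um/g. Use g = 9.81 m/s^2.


Step 1: Convert mass: m = 0.308 mg = 3.08e-07 kg
Step 2: S = m * g / k = 3.08e-07 * 9.81 / 17.2
Step 3: S = 1.76e-07 m/g
Step 4: Convert to um/g: S = 0.176 um/g


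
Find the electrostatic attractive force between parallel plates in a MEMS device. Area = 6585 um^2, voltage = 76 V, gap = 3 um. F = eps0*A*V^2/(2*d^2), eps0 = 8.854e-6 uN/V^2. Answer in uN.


Step 1: Identify parameters.
eps0 = 8.854e-6 uN/V^2, A = 6585 um^2, V = 76 V, d = 3 um
Step 2: Compute V^2 = 76^2 = 5776
Step 3: Compute d^2 = 3^2 = 9
Step 4: F = 0.5 * 8.854e-6 * 6585 * 5776 / 9
F = 18.709 uN


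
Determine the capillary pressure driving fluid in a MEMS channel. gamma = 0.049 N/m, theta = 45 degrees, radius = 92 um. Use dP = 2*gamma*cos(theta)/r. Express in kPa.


Step 1: cos(45 deg) = 0.7071
Step 2: Convert r to m: r = 92e-6 m
Step 3: dP = 2 * 0.049 * 0.7071 / 92e-6 = 753.2 Pa
Step 4: Convert Pa to kPa (divide by 1000).
dP = 0.75 kPa


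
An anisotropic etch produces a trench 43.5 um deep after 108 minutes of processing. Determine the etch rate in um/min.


Step 1: Etch rate = depth / time
Step 2: rate = 43.5 / 108
rate = 0.403 um/min


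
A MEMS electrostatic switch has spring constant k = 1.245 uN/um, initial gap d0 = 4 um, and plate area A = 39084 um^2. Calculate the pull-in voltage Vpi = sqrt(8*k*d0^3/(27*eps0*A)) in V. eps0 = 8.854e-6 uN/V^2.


Step 1: Compute numerator: 8 * k * d0^3 = 8 * 1.245 * 4^3 = 637.44
Step 2: Compute denominator: 27 * eps0 * A = 27 * 8.854e-6 * 39084 = 9.343343
Step 3: Vpi = sqrt(637.44 / 9.343343)
Vpi = 8.26 V


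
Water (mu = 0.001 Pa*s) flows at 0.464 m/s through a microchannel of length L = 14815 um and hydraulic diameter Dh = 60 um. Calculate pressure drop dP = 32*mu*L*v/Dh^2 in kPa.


Step 1: Convert to SI: L = 14815e-6 m, Dh = 60e-6 m
Step 2: dP = 32 * 0.001 * 14815e-6 * 0.464 / (60e-6)^2
Step 3: dP = 61103.64 Pa
Step 4: Convert to kPa: dP = 61.1 kPa


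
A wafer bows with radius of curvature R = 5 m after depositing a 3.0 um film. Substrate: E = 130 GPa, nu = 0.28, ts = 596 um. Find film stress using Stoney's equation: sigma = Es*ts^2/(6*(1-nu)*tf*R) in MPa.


Step 1: Compute numerator: Es * ts^2 = 130 * 596^2 = 46178080 (GPa*um^2)
Step 2: Compute denominator (R in um): 6*(1-nu)*tf*R = 6*0.72*3.0*5e6 = 64800000.0 (um^2)
Step 3: sigma (GPa) = 46178080 / 64800000.0 = 7.12625e-01 GPa
Step 4: Convert to MPa (x1000): sigma = 712.6 MPa


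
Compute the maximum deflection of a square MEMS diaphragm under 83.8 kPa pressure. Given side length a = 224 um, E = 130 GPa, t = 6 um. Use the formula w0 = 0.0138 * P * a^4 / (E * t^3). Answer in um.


Step 1: Convert pressure to compatible units (E is in GPa, so P in GPa).
P = 83.8 kPa = 83.8e-6 GPa
Step 2: Compute numerator: 0.0138 * P * a^4.
a^4 = 224^4 = 2517630976
numerator = 0.0138 * 83.8e-6 * 2517630976 = 2.91149e+03
Step 3: Compute denominator: E * t^3 = 130 * 6^3 = 28080
Step 4: w0 = numerator / denominator = 2.91149e+03 / 28080 = 0.1037 um


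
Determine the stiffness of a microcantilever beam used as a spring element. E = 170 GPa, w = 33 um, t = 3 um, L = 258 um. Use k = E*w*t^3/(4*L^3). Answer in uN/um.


Step 1: Convert E to consistent units (1 GPa = 1000 uN/um^2).
E = 170 GPa = 170000 uN/um^2
Step 2: Compute t^3 = 3^3 = 27
Step 3: Compute L^3 = 258^3 = 17173512
Step 4: k = 170000 * 33 * 27 / (4 * 17173512)
k = 2.205 uN/um


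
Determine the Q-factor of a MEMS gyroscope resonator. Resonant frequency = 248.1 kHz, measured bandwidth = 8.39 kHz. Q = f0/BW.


Step 1: Q = f0 / bandwidth
Step 2: Q = 248.1 / 8.39
Q = 29.6


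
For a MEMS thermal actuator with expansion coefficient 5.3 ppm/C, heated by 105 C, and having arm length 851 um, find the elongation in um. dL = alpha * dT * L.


Step 1: Convert CTE: alpha = 5.3 ppm/C = 5.3e-6 /C
Step 2: dL = 5.3e-6 * 105 * 851
dL = 0.4736 um


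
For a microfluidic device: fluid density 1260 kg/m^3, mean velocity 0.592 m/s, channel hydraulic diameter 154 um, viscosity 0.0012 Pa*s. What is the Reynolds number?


Step 1: Convert Dh to meters: Dh = 154e-6 m
Step 2: Re = rho * v * Dh / mu
Re = 1260 * 0.592 * 154e-6 / 0.0012
Re = 95.726


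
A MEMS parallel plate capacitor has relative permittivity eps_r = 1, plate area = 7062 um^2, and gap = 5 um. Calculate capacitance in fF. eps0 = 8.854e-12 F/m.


Step 1: Convert area to m^2: A = 7062e-12 m^2
Step 2: Convert gap to m: d = 5e-6 m
Step 3: C = eps0 * eps_r * A / d
C = 8.854e-12 * 1 * 7062e-12 / 5e-6
Step 4: Convert to fF (multiply by 1e15).
C = 12.51 fF


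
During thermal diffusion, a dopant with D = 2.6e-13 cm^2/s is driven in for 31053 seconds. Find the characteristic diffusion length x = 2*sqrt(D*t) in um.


Step 1: Compute D*t = 2.6e-13 * 31053 = 8.07378e-09 cm^2
Step 2: sqrt(D*t) = 8.98542e-05 cm
Step 3: x = 2 * 8.98542e-05 cm = 1.797084e-04 cm
Step 4: Convert to um (1 cm = 1e4 um): x = 1.797 um


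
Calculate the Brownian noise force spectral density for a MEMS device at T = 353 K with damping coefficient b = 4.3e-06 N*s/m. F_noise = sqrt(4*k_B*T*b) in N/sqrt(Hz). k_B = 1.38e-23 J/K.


Step 1: Compute 4 * k_B * T * b
= 4 * 1.38e-23 * 353 * 4.3e-06
= 8.3788e-26 N^2/Hz
Step 2: F_noise = sqrt(8.3788e-26)
F_noise = 2.89e-13 N/sqrt(Hz)


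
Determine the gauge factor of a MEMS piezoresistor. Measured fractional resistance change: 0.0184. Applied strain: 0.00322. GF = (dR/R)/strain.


Step 1: Identify values.
dR/R = 0.0184, strain = 0.00322
Step 2: GF = (dR/R) / strain = 0.0184 / 0.00322
GF = 5.7


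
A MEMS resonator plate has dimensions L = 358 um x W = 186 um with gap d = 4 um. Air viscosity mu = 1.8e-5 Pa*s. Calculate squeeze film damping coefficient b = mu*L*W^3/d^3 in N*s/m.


Step 1: Convert to SI.
L = 358e-6 m, W = 186e-6 m, d = 4e-6 m
Step 2: W^3 = (186e-6)^3 = 6.43e-12 m^3
Step 3: d^3 = (4e-6)^3 = 6.40e-17 m^3
Step 4: b = 1.8e-5 * 358e-6 * 6.43e-12 / 6.40e-17
b = 6.48e-04 N*s/m


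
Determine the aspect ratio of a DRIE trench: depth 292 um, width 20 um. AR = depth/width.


Step 1: AR = depth / width
Step 2: AR = 292 / 20
AR = 14.6


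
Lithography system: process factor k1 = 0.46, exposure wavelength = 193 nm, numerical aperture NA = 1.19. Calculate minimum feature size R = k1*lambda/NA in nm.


Step 1: Identify values: k1 = 0.46, lambda = 193 nm, NA = 1.19
Step 2: R = k1 * lambda / NA
R = 0.46 * 193 / 1.19
R = 74.6 nm


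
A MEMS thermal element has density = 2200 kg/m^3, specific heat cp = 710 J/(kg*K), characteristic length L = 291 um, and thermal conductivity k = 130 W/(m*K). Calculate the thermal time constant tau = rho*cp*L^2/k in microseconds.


Step 1: Convert L to m: L = 291e-6 m
Step 2: L^2 = (291e-6)^2 = 8.4681e-08 m^2
Step 3: tau = 2200 * 710 * 8.4681e-08 / 130 = 1.01747478e-03 s
Step 4: Convert to microseconds (multiply by 1e6).
tau = 1017.475 us


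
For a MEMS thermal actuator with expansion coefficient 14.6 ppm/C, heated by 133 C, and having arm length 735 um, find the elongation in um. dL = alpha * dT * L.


Step 1: Convert CTE: alpha = 14.6 ppm/C = 14.6e-6 /C
Step 2: dL = 14.6e-6 * 133 * 735
dL = 1.4272 um


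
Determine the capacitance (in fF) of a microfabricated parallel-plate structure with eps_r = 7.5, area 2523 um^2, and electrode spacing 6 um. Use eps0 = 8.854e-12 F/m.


Step 1: Convert area to m^2: A = 2523e-12 m^2
Step 2: Convert gap to m: d = 6e-6 m
Step 3: C = eps0 * eps_r * A / d
C = 8.854e-12 * 7.5 * 2523e-12 / 6e-6
Step 4: Convert to fF (multiply by 1e15).
C = 27.92 fF


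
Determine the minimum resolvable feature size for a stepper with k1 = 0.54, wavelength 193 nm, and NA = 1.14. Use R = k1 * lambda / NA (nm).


Step 1: Identify values: k1 = 0.54, lambda = 193 nm, NA = 1.14
Step 2: R = k1 * lambda / NA
R = 0.54 * 193 / 1.14
R = 91.4 nm


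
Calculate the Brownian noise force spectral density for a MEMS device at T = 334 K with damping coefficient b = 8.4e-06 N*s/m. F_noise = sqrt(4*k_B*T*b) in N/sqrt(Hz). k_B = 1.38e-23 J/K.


Step 1: Compute 4 * k_B * T * b
= 4 * 1.38e-23 * 334 * 8.4e-06
= 1.5487e-25 N^2/Hz
Step 2: F_noise = sqrt(1.5487e-25)
F_noise = 3.94e-13 N/sqrt(Hz)


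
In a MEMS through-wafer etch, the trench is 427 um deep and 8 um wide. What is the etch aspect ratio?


Step 1: AR = depth / width
Step 2: AR = 427 / 8
AR = 53.4


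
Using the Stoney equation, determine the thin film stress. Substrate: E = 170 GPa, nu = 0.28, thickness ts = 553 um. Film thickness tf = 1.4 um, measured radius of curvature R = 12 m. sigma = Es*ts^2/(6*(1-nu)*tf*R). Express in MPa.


Step 1: Compute numerator: Es * ts^2 = 170 * 553^2 = 51987530 (GPa*um^2)
Step 2: Compute denominator (R in um): 6*(1-nu)*tf*R = 6*0.72*1.4*12e6 = 72576000.0 (um^2)
Step 3: sigma (GPa) = 51987530 / 72576000.0 = 7.16318e-01 GPa
Step 4: Convert to MPa (x1000): sigma = 716.3 MPa


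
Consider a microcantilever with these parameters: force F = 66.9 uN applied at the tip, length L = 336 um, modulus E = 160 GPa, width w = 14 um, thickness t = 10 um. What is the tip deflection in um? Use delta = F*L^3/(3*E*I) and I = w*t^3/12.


Step 1: Calculate the second moment of area.
I = w * t^3 / 12 = 14 * 10^3 / 12 = 1166.6667 um^4
Step 2: Convert E to consistent units (1 GPa = 1000 uN/um^2).
E = 160 GPa = 160000 uN/um^2
Step 3: Calculate tip deflection.
delta = F * L^3 / (3 * E * I)
delta = 66.9 * 336^3 / (3 * 160000 * 1166.6667)
delta = 4.5316 um


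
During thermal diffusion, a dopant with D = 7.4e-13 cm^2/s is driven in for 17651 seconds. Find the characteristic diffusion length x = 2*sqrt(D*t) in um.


Step 1: Compute D*t = 7.4e-13 * 17651 = 1.306174e-08 cm^2
Step 2: sqrt(D*t) = 1.14288e-04 cm
Step 3: x = 2 * 1.14288e-04 cm = 2.28576e-04 cm
Step 4: Convert to um (1 cm = 1e4 um): x = 2.286 um


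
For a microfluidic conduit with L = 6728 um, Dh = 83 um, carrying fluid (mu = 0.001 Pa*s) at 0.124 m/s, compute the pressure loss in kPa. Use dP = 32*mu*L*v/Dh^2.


Step 1: Convert to SI: L = 6728e-6 m, Dh = 83e-6 m
Step 2: dP = 32 * 0.001 * 6728e-6 * 0.124 / (83e-6)^2
Step 3: dP = 3875.27 Pa
Step 4: Convert to kPa: dP = 3.88 kPa


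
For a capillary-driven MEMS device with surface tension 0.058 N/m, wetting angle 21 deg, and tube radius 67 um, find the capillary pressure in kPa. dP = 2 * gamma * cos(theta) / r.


Step 1: cos(21 deg) = 0.9336
Step 2: Convert r to m: r = 67e-6 m
Step 3: dP = 2 * 0.058 * 0.9336 / 67e-6 = 1616.4 Pa
Step 4: Convert Pa to kPa (divide by 1000).
dP = 1.62 kPa


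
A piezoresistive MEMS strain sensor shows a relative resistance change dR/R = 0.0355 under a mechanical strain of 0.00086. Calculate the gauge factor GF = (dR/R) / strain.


Step 1: Identify values.
dR/R = 0.0355, strain = 0.00086
Step 2: GF = (dR/R) / strain = 0.0355 / 0.00086
GF = 41.3


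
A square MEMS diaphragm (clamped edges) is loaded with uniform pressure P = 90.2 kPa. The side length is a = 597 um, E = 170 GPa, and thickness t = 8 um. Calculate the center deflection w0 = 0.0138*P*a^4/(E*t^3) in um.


Step 1: Convert pressure to compatible units (E is in GPa, so P in GPa).
P = 90.2 kPa = 90.2e-6 GPa
Step 2: Compute numerator: 0.0138 * P * a^4.
a^4 = 597^4 = 127027375281
numerator = 0.0138 * 90.2e-6 * 127027375281 = 1.581186e+05
Step 3: Compute denominator: E * t^3 = 170 * 8^3 = 87040
Step 4: w0 = numerator / denominator = 1.581186e+05 / 87040 = 1.8166 um


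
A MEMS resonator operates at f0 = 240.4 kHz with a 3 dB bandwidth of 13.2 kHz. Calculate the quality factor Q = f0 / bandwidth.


Step 1: Q = f0 / bandwidth
Step 2: Q = 240.4 / 13.2
Q = 18.2


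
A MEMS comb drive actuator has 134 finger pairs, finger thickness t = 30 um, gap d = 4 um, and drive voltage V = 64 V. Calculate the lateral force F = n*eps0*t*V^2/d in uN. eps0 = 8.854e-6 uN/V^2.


Step 1: Parameters: n=134, eps0=8.854e-6 uN/V^2, t=30 um, V=64 V, d=4 um
Step 2: V^2 = 4096
Step 3: F = 134 * 8.854e-6 * 30 * 4096 / 4
F = 36.447 uN


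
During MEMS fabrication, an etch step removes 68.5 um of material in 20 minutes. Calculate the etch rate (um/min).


Step 1: Etch rate = depth / time
Step 2: rate = 68.5 / 20
rate = 3.425 um/min


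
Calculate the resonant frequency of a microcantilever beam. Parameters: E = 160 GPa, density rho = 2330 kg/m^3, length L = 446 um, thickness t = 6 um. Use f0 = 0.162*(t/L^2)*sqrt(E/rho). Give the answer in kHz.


Step 1: Convert units to SI.
t_SI = 6e-6 m, L_SI = 446e-6 m
Step 2: Calculate sqrt(E/rho).
sqrt(160e9 / 2330) = 8286.71 m/s
Step 3: Compute f0.
f0 = 0.162 * 6e-6 / (446e-6)^2 * 8286.71 = 40492.9 Hz = 40.49 kHz


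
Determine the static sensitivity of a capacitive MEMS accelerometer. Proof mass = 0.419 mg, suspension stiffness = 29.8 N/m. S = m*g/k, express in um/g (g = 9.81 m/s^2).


Step 1: Convert mass: m = 0.419 mg = 4.19e-07 kg
Step 2: S = m * g / k = 4.19e-07 * 9.81 / 29.8
Step 3: S = 1.38e-07 m/g
Step 4: Convert to um/g: S = 0.138 um/g


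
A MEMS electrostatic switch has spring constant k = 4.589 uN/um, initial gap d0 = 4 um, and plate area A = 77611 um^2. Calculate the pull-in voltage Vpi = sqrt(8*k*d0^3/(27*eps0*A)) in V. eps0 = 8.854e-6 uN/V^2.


Step 1: Compute numerator: 8 * k * d0^3 = 8 * 4.589 * 4^3 = 2349.568
Step 2: Compute denominator: 27 * eps0 * A = 27 * 8.854e-6 * 77611 = 18.55353
Step 3: Vpi = sqrt(2349.568 / 18.55353)
Vpi = 11.25 V


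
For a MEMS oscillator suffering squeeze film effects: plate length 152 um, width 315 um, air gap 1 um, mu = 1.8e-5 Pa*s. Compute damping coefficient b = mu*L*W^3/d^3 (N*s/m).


Step 1: Convert to SI.
L = 152e-6 m, W = 315e-6 m, d = 1e-6 m
Step 2: W^3 = (315e-6)^3 = 3.13e-11 m^3
Step 3: d^3 = (1e-6)^3 = 1.00e-18 m^3
Step 4: b = 1.8e-5 * 152e-6 * 3.13e-11 / 1.00e-18
b = 8.55e-02 N*s/m


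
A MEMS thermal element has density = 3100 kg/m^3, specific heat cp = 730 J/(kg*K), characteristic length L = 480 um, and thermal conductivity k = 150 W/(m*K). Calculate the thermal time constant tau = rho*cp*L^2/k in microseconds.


Step 1: Convert L to m: L = 480e-6 m
Step 2: L^2 = (480e-6)^2 = 2.304e-07 m^2
Step 3: tau = 3100 * 730 * 2.304e-07 / 150 = 3.475968e-03 s
Step 4: Convert to microseconds (multiply by 1e6).
tau = 3475.968 us


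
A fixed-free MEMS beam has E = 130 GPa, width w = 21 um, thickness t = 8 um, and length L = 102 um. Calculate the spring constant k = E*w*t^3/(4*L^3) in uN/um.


Step 1: Convert E to consistent units (1 GPa = 1000 uN/um^2).
E = 130 GPa = 130000 uN/um^2
Step 2: Compute t^3 = 8^3 = 512
Step 3: Compute L^3 = 102^3 = 1061208
Step 4: k = 130000 * 21 * 512 / (4 * 1061208)
k = 329.2851 uN/um


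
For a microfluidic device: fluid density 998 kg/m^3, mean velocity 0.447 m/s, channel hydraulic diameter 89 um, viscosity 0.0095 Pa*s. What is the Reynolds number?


Step 1: Convert Dh to meters: Dh = 89e-6 m
Step 2: Re = rho * v * Dh / mu
Re = 998 * 0.447 * 89e-6 / 0.0095
Re = 4.179


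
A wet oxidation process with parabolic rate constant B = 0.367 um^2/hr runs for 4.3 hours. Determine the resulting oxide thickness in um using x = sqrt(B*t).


Step 1: Compute B*t = 0.367 * 4.3 = 1.5781
Step 2: x = sqrt(1.5781)
x = 1.256 um


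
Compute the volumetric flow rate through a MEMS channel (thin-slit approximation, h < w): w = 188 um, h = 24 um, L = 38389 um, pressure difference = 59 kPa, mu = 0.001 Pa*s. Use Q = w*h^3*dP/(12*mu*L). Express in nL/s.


Step 1: Convert all dimensions to SI (meters).
w = 188e-6 m, h = 24e-6 m, L = 38389e-6 m, dP = 59e3 Pa
Step 2: Q = w * h^3 * dP / (12 * mu * L)
Q = 188e-6 * (24e-6)^3 * 59e3 / (12 * 0.001 * 38389e-6) = 3.3285535e-10 m^3/s
Step 3: Convert Q from m^3/s to nL/s (1 m^3 = 1e12 nL, so multiply by 1e12).
Q = 332.855 nL/s


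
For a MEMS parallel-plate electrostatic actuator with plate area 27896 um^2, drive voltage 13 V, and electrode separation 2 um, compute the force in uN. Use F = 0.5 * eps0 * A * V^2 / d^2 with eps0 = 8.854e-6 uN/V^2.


Step 1: Identify parameters.
eps0 = 8.854e-6 uN/V^2, A = 27896 um^2, V = 13 V, d = 2 um
Step 2: Compute V^2 = 13^2 = 169
Step 3: Compute d^2 = 2^2 = 4
Step 4: F = 0.5 * 8.854e-6 * 27896 * 169 / 4
F = 5.218 uN


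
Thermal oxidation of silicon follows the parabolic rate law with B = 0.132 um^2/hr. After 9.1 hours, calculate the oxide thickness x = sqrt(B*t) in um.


Step 1: Compute B*t = 0.132 * 9.1 = 1.2012
Step 2: x = sqrt(1.2012)
x = 1.096 um


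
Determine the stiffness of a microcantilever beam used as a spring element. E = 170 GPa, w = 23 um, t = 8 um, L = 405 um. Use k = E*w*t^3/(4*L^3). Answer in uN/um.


Step 1: Convert E to consistent units (1 GPa = 1000 uN/um^2).
E = 170 GPa = 170000 uN/um^2
Step 2: Compute t^3 = 8^3 = 512
Step 3: Compute L^3 = 405^3 = 66430125
Step 4: k = 170000 * 23 * 512 / (4 * 66430125)
k = 7.5339 uN/um


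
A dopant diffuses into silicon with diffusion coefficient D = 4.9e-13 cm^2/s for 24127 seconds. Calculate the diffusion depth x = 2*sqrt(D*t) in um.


Step 1: Compute D*t = 4.9e-13 * 24127 = 1.182223e-08 cm^2
Step 2: sqrt(D*t) = 1.0873e-04 cm
Step 3: x = 2 * 1.0873e-04 cm = 2.1746e-04 cm
Step 4: Convert to um (1 cm = 1e4 um): x = 2.175 um


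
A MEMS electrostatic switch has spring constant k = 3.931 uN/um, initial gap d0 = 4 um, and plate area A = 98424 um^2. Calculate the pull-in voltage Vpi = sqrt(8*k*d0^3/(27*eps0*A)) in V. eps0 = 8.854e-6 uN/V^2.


Step 1: Compute numerator: 8 * k * d0^3 = 8 * 3.931 * 4^3 = 2012.672
Step 2: Compute denominator: 27 * eps0 * A = 27 * 8.854e-6 * 98424 = 23.529045
Step 3: Vpi = sqrt(2012.672 / 23.529045)
Vpi = 9.25 V


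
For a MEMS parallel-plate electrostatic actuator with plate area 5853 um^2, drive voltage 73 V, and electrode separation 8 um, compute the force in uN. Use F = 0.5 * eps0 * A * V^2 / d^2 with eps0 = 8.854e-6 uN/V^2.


Step 1: Identify parameters.
eps0 = 8.854e-6 uN/V^2, A = 5853 um^2, V = 73 V, d = 8 um
Step 2: Compute V^2 = 73^2 = 5329
Step 3: Compute d^2 = 8^2 = 64
Step 4: F = 0.5 * 8.854e-6 * 5853 * 5329 / 64
F = 2.158 uN


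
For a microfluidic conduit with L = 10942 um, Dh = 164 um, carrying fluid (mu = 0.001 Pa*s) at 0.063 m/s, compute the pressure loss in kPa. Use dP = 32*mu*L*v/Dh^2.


Step 1: Convert to SI: L = 10942e-6 m, Dh = 164e-6 m
Step 2: dP = 32 * 0.001 * 10942e-6 * 0.063 / (164e-6)^2
Step 3: dP = 820.16 Pa
Step 4: Convert to kPa: dP = 0.82 kPa


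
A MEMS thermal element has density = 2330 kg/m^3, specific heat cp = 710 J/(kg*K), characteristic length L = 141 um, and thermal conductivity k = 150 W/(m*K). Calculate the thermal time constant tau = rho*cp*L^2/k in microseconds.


Step 1: Convert L to m: L = 141e-6 m
Step 2: L^2 = (141e-6)^2 = 1.9881e-08 m^2
Step 3: tau = 2330 * 710 * 1.9881e-08 / 150 = 2.1926092e-04 s
Step 4: Convert to microseconds (multiply by 1e6).
tau = 219.261 us


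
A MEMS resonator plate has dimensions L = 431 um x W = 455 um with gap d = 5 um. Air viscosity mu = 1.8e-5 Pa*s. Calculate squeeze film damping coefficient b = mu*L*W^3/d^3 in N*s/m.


Step 1: Convert to SI.
L = 431e-6 m, W = 455e-6 m, d = 5e-6 m
Step 2: W^3 = (455e-6)^3 = 9.42e-11 m^3
Step 3: d^3 = (5e-6)^3 = 1.25e-16 m^3
Step 4: b = 1.8e-5 * 431e-6 * 9.42e-11 / 1.25e-16
b = 5.85e-03 N*s/m


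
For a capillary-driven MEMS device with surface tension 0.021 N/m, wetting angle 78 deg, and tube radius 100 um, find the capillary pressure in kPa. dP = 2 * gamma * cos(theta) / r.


Step 1: cos(78 deg) = 0.2079
Step 2: Convert r to m: r = 100e-6 m
Step 3: dP = 2 * 0.021 * 0.2079 / 100e-6 = 87.3 Pa
Step 4: Convert Pa to kPa (divide by 1000).
dP = 0.09 kPa


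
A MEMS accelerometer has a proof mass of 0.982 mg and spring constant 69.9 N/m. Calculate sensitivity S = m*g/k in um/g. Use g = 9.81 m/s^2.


Step 1: Convert mass: m = 0.982 mg = 9.82e-07 kg
Step 2: S = m * g / k = 9.82e-07 * 9.81 / 69.9
Step 3: S = 1.38e-07 m/g
Step 4: Convert to um/g: S = 0.138 um/g


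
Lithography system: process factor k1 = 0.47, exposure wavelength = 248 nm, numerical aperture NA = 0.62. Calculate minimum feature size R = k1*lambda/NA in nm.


Step 1: Identify values: k1 = 0.47, lambda = 248 nm, NA = 0.62
Step 2: R = k1 * lambda / NA
R = 0.47 * 248 / 0.62
R = 188.0 nm


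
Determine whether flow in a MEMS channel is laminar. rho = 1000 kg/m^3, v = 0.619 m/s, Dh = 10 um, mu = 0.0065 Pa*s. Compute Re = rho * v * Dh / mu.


Step 1: Convert Dh to meters: Dh = 10e-6 m
Step 2: Re = rho * v * Dh / mu
Re = 1000 * 0.619 * 10e-6 / 0.0065
Re = 0.952
Since Re = 0.952 is below ~2300, the flow is laminar.


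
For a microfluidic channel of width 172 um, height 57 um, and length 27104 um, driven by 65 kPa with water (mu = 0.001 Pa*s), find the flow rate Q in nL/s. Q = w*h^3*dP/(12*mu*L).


Step 1: Convert all dimensions to SI (meters).
w = 172e-6 m, h = 57e-6 m, L = 27104e-6 m, dP = 65e3 Pa
Step 2: Q = w * h^3 * dP / (12 * mu * L)
Q = 172e-6 * (57e-6)^3 * 65e3 / (12 * 0.001 * 27104e-6) = 6.36578162e-09 m^3/s
Step 3: Convert Q from m^3/s to nL/s (1 m^3 = 1e12 nL, so multiply by 1e12).
Q = 6365.782 nL/s


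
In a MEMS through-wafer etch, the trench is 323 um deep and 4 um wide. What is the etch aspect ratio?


Step 1: AR = depth / width
Step 2: AR = 323 / 4
AR = 80.8


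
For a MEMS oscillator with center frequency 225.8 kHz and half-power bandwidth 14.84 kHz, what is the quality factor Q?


Step 1: Q = f0 / bandwidth
Step 2: Q = 225.8 / 14.84
Q = 15.2


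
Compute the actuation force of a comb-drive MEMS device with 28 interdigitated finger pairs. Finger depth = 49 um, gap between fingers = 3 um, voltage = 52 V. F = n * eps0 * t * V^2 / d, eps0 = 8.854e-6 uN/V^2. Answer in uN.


Step 1: Parameters: n=28, eps0=8.854e-6 uN/V^2, t=49 um, V=52 V, d=3 um
Step 2: V^2 = 2704
Step 3: F = 28 * 8.854e-6 * 49 * 2704 / 3
F = 10.949 uN


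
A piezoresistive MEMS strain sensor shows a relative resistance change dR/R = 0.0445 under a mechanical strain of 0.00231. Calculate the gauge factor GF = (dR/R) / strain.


Step 1: Identify values.
dR/R = 0.0445, strain = 0.00231
Step 2: GF = (dR/R) / strain = 0.0445 / 0.00231
GF = 19.3


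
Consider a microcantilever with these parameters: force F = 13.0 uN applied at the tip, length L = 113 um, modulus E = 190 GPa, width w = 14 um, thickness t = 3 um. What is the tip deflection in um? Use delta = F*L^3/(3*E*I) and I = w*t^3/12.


Step 1: Calculate the second moment of area.
I = w * t^3 / 12 = 14 * 3^3 / 12 = 31.5 um^4
Step 2: Convert E to consistent units (1 GPa = 1000 uN/um^2).
E = 190 GPa = 190000 uN/um^2
Step 3: Calculate tip deflection.
delta = F * L^3 / (3 * E * I)
delta = 13.0 * 113^3 / (3 * 190000 * 31.5)
delta = 1.0447 um


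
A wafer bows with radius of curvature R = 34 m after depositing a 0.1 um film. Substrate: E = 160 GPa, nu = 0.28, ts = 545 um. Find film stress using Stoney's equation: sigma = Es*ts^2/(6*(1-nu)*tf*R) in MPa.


Step 1: Compute numerator: Es * ts^2 = 160 * 545^2 = 47524000 (GPa*um^2)
Step 2: Compute denominator (R in um): 6*(1-nu)*tf*R = 6*0.72*0.1*34e6 = 14688000.0 (um^2)
Step 3: sigma (GPa) = 47524000 / 14688000.0 = 3.235566e+00 GPa
Step 4: Convert to MPa (x1000): sigma = 3235.6 MPa


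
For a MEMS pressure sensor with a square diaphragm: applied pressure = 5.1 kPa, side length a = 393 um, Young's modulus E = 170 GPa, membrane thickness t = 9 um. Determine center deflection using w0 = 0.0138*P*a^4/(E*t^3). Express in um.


Step 1: Convert pressure to compatible units (E is in GPa, so P in GPa).
P = 5.1 kPa = 5.1e-6 GPa
Step 2: Compute numerator: 0.0138 * P * a^4.
a^4 = 393^4 = 23854493601
numerator = 0.0138 * 5.1e-6 * 23854493601 = 1.6789e+03
Step 3: Compute denominator: E * t^3 = 170 * 9^3 = 123930
Step 4: w0 = numerator / denominator = 1.6789e+03 / 123930 = 0.0135 um


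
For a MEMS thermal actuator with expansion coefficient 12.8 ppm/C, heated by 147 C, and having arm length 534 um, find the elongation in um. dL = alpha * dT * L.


Step 1: Convert CTE: alpha = 12.8 ppm/C = 12.8e-6 /C
Step 2: dL = 12.8e-6 * 147 * 534
dL = 1.0048 um


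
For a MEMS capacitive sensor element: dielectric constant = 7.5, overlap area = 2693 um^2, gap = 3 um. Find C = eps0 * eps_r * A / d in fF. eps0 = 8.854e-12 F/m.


Step 1: Convert area to m^2: A = 2693e-12 m^2
Step 2: Convert gap to m: d = 3e-6 m
Step 3: C = eps0 * eps_r * A / d
C = 8.854e-12 * 7.5 * 2693e-12 / 3e-6
Step 4: Convert to fF (multiply by 1e15).
C = 59.61 fF


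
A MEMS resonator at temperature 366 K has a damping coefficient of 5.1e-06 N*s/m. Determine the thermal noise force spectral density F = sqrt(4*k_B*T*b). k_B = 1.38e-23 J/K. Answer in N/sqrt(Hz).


Step 1: Compute 4 * k_B * T * b
= 4 * 1.38e-23 * 366 * 5.1e-06
= 1.0304e-25 N^2/Hz
Step 2: F_noise = sqrt(1.0304e-25)
F_noise = 3.21e-13 N/sqrt(Hz)


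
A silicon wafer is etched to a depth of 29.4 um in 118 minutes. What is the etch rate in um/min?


Step 1: Etch rate = depth / time
Step 2: rate = 29.4 / 118
rate = 0.249 um/min


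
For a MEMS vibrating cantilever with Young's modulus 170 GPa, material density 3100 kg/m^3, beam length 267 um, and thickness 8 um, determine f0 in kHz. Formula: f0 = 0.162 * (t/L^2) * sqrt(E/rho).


Step 1: Convert units to SI.
t_SI = 8e-6 m, L_SI = 267e-6 m
Step 2: Calculate sqrt(E/rho).
sqrt(170e9 / 3100) = 7405.32 m/s
Step 3: Compute f0.
f0 = 0.162 * 8e-6 / (267e-6)^2 * 7405.32 = 134625.2 Hz = 134.63 kHz


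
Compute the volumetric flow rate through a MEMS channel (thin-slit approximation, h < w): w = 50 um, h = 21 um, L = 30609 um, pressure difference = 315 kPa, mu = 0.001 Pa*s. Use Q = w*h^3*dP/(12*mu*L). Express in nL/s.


Step 1: Convert all dimensions to SI (meters).
w = 50e-6 m, h = 21e-6 m, L = 30609e-6 m, dP = 315e3 Pa
Step 2: Q = w * h^3 * dP / (12 * mu * L)
Q = 50e-6 * (21e-6)^3 * 315e3 / (12 * 0.001 * 30609e-6) = 3.9710747e-10 m^3/s
Step 3: Convert Q from m^3/s to nL/s (1 m^3 = 1e12 nL, so multiply by 1e12).
Q = 397.107 nL/s


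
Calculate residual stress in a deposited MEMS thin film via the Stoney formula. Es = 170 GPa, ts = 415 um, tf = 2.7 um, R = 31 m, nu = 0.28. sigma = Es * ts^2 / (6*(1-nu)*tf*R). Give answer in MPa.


Step 1: Compute numerator: Es * ts^2 = 170 * 415^2 = 29278250 (GPa*um^2)
Step 2: Compute denominator (R in um): 6*(1-nu)*tf*R = 6*0.72*2.7*31e6 = 361584000.0 (um^2)
Step 3: sigma (GPa) = 29278250 / 361584000.0 = 8.0972e-02 GPa
Step 4: Convert to MPa (x1000): sigma = 81.0 MPa


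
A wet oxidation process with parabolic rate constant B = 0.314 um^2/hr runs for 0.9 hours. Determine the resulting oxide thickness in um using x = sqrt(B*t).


Step 1: Compute B*t = 0.314 * 0.9 = 0.2826
Step 2: x = sqrt(0.2826)
x = 0.532 um


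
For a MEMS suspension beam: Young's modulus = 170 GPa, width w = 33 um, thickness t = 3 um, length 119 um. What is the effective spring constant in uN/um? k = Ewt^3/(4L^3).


Step 1: Convert E to consistent units (1 GPa = 1000 uN/um^2).
E = 170 GPa = 170000 uN/um^2
Step 2: Compute t^3 = 3^3 = 27
Step 3: Compute L^3 = 119^3 = 1685159
Step 4: k = 170000 * 33 * 27 / (4 * 1685159)
k = 22.4712 uN/um


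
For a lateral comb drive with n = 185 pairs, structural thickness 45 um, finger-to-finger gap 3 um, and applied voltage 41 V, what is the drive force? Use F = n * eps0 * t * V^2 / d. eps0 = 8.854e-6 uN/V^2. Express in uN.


Step 1: Parameters: n=185, eps0=8.854e-6 uN/V^2, t=45 um, V=41 V, d=3 um
Step 2: V^2 = 1681
Step 3: F = 185 * 8.854e-6 * 45 * 1681 / 3
F = 41.302 uN


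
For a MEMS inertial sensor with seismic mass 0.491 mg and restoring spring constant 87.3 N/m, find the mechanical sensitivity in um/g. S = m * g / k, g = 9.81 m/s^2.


Step 1: Convert mass: m = 0.491 mg = 4.91e-07 kg
Step 2: S = m * g / k = 4.91e-07 * 9.81 / 87.3
Step 3: S = 5.52e-08 m/g
Step 4: Convert to um/g: S = 0.055 um/g


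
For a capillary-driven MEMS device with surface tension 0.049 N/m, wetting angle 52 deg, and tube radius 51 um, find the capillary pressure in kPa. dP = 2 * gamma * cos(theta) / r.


Step 1: cos(52 deg) = 0.6157
Step 2: Convert r to m: r = 51e-6 m
Step 3: dP = 2 * 0.049 * 0.6157 / 51e-6 = 1183.1 Pa
Step 4: Convert Pa to kPa (divide by 1000).
dP = 1.18 kPa


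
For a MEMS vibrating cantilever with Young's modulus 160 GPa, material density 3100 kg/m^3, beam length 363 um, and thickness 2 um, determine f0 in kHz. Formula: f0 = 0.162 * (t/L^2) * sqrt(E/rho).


Step 1: Convert units to SI.
t_SI = 2e-6 m, L_SI = 363e-6 m
Step 2: Calculate sqrt(E/rho).
sqrt(160e9 / 3100) = 7184.21 m/s
Step 3: Compute f0.
f0 = 0.162 * 2e-6 / (363e-6)^2 * 7184.21 = 17664.9 Hz = 17.66 kHz


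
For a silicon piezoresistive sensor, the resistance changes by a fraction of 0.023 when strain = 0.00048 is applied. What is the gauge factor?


Step 1: Identify values.
dR/R = 0.023, strain = 0.00048
Step 2: GF = (dR/R) / strain = 0.023 / 0.00048
GF = 47.9


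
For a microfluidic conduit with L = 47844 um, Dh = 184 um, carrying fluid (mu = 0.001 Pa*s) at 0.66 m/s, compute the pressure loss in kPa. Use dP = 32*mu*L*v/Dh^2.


Step 1: Convert to SI: L = 47844e-6 m, Dh = 184e-6 m
Step 2: dP = 32 * 0.001 * 47844e-6 * 0.66 / (184e-6)^2
Step 3: dP = 29845.97 Pa
Step 4: Convert to kPa: dP = 29.85 kPa


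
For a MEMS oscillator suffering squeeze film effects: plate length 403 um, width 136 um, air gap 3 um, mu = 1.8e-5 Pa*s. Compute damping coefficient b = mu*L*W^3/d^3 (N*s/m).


Step 1: Convert to SI.
L = 403e-6 m, W = 136e-6 m, d = 3e-6 m
Step 2: W^3 = (136e-6)^3 = 2.52e-12 m^3
Step 3: d^3 = (3e-6)^3 = 2.70e-17 m^3
Step 4: b = 1.8e-5 * 403e-6 * 2.52e-12 / 2.70e-17
b = 6.76e-04 N*s/m


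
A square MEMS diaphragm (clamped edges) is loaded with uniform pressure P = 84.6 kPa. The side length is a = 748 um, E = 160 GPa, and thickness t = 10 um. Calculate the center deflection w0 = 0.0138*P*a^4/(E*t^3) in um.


Step 1: Convert pressure to compatible units (E is in GPa, so P in GPa).
P = 84.6 kPa = 84.6e-6 GPa
Step 2: Compute numerator: 0.0138 * P * a^4.
a^4 = 748^4 = 313044726016
numerator = 0.0138 * 84.6e-6 * 313044726016 = 3.654735e+05
Step 3: Compute denominator: E * t^3 = 160 * 10^3 = 160000
Step 4: w0 = numerator / denominator = 3.654735e+05 / 160000 = 2.2842 um


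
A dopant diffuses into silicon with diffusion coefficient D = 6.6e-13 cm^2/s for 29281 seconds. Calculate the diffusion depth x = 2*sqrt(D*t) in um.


Step 1: Compute D*t = 6.6e-13 * 29281 = 1.932546e-08 cm^2
Step 2: sqrt(D*t) = 1.3902e-04 cm
Step 3: x = 2 * 1.3902e-04 cm = 2.7804e-04 cm
Step 4: Convert to um (1 cm = 1e4 um): x = 2.78 um


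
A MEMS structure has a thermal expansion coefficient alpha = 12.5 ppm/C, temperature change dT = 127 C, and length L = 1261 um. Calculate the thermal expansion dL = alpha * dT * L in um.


Step 1: Convert CTE: alpha = 12.5 ppm/C = 12.5e-6 /C
Step 2: dL = 12.5e-6 * 127 * 1261
dL = 2.0018 um


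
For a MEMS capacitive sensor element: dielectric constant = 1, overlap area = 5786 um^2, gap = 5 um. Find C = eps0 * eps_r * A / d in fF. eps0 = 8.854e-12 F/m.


Step 1: Convert area to m^2: A = 5786e-12 m^2
Step 2: Convert gap to m: d = 5e-6 m
Step 3: C = eps0 * eps_r * A / d
C = 8.854e-12 * 1 * 5786e-12 / 5e-6
Step 4: Convert to fF (multiply by 1e15).
C = 10.25 fF


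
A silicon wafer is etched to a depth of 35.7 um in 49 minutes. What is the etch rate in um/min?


Step 1: Etch rate = depth / time
Step 2: rate = 35.7 / 49
rate = 0.729 um/min


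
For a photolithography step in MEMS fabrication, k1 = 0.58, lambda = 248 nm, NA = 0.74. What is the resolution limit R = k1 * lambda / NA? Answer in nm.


Step 1: Identify values: k1 = 0.58, lambda = 248 nm, NA = 0.74
Step 2: R = k1 * lambda / NA
R = 0.58 * 248 / 0.74
R = 194.4 nm


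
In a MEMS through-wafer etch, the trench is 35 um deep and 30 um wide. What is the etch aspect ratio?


Step 1: AR = depth / width
Step 2: AR = 35 / 30
AR = 1.2


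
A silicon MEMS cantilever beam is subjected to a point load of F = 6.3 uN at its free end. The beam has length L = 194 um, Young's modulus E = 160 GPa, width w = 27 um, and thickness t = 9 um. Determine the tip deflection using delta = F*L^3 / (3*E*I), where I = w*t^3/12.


Step 1: Calculate the second moment of area.
I = w * t^3 / 12 = 27 * 9^3 / 12 = 1640.25 um^4
Step 2: Convert E to consistent units (1 GPa = 1000 uN/um^2).
E = 160 GPa = 160000 uN/um^2
Step 3: Calculate tip deflection.
delta = F * L^3 / (3 * E * I)
delta = 6.3 * 194^3 / (3 * 160000 * 1640.25)
delta = 0.0584 um


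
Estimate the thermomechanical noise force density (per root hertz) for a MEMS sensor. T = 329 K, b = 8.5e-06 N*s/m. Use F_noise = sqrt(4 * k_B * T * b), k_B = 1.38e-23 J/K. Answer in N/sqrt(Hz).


Step 1: Compute 4 * k_B * T * b
= 4 * 1.38e-23 * 329 * 8.5e-06
= 1.5437e-25 N^2/Hz
Step 2: F_noise = sqrt(1.5437e-25)
F_noise = 3.93e-13 N/sqrt(Hz)


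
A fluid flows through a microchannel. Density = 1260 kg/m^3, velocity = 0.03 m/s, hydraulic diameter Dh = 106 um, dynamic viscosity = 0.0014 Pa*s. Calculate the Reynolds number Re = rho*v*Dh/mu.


Step 1: Convert Dh to meters: Dh = 106e-6 m
Step 2: Re = rho * v * Dh / mu
Re = 1260 * 0.03 * 106e-6 / 0.0014
Re = 2.862


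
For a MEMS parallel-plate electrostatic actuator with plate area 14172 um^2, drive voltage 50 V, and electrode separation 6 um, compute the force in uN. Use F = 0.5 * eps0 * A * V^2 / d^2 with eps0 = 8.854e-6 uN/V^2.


Step 1: Identify parameters.
eps0 = 8.854e-6 uN/V^2, A = 14172 um^2, V = 50 V, d = 6 um
Step 2: Compute V^2 = 50^2 = 2500
Step 3: Compute d^2 = 6^2 = 36
Step 4: F = 0.5 * 8.854e-6 * 14172 * 2500 / 36
F = 4.357 uN


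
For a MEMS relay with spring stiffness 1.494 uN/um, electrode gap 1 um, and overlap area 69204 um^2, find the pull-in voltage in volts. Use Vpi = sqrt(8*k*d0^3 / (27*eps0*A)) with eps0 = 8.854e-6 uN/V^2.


Step 1: Compute numerator: 8 * k * d0^3 = 8 * 1.494 * 1^3 = 11.952
Step 2: Compute denominator: 27 * eps0 * A = 27 * 8.854e-6 * 69204 = 16.54377
Step 3: Vpi = sqrt(11.952 / 16.54377)
Vpi = 0.85 V


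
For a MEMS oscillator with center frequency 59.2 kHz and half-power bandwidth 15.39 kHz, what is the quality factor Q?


Step 1: Q = f0 / bandwidth
Step 2: Q = 59.2 / 15.39
Q = 3.8


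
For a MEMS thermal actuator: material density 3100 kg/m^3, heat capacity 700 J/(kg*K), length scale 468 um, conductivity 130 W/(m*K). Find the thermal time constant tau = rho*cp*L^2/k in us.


Step 1: Convert L to m: L = 468e-6 m
Step 2: L^2 = (468e-6)^2 = 2.19024e-07 m^2
Step 3: tau = 3100 * 700 * 2.19024e-07 / 130 = 3.656016e-03 s
Step 4: Convert to microseconds (multiply by 1e6).
tau = 3656.016 us


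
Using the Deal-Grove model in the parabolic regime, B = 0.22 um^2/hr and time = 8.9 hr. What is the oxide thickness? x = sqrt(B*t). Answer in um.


Step 1: Compute B*t = 0.22 * 8.9 = 1.958
Step 2: x = sqrt(1.958)
x = 1.399 um


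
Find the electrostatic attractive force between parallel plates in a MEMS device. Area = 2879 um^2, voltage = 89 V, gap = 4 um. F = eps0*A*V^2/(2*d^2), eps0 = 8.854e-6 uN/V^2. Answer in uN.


Step 1: Identify parameters.
eps0 = 8.854e-6 uN/V^2, A = 2879 um^2, V = 89 V, d = 4 um
Step 2: Compute V^2 = 89^2 = 7921
Step 3: Compute d^2 = 4^2 = 16
Step 4: F = 0.5 * 8.854e-6 * 2879 * 7921 / 16
F = 6.31 uN


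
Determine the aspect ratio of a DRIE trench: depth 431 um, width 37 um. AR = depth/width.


Step 1: AR = depth / width
Step 2: AR = 431 / 37
AR = 11.6


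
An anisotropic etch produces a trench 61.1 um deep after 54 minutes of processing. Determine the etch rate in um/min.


Step 1: Etch rate = depth / time
Step 2: rate = 61.1 / 54
rate = 1.131 um/min


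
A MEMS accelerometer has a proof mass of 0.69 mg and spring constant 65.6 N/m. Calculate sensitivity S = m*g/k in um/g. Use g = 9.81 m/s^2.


Step 1: Convert mass: m = 0.69 mg = 6.90e-07 kg
Step 2: S = m * g / k = 6.90e-07 * 9.81 / 65.6
Step 3: S = 1.03e-07 m/g
Step 4: Convert to um/g: S = 0.103 um/g


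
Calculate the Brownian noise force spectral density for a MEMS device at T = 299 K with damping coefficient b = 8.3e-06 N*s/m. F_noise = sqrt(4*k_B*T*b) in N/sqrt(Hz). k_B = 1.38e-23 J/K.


Step 1: Compute 4 * k_B * T * b
= 4 * 1.38e-23 * 299 * 8.3e-06
= 1.3699e-25 N^2/Hz
Step 2: F_noise = sqrt(1.3699e-25)
F_noise = 3.70e-13 N/sqrt(Hz)


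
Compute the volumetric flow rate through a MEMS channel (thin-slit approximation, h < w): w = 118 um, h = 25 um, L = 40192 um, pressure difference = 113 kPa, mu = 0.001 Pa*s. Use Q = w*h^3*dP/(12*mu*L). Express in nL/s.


Step 1: Convert all dimensions to SI (meters).
w = 118e-6 m, h = 25e-6 m, L = 40192e-6 m, dP = 113e3 Pa
Step 2: Q = w * h^3 * dP / (12 * mu * L)
Q = 118e-6 * (25e-6)^3 * 113e3 / (12 * 0.001 * 40192e-6) = 4.3197599e-10 m^3/s
Step 3: Convert Q from m^3/s to nL/s (1 m^3 = 1e12 nL, so multiply by 1e12).
Q = 431.976 nL/s


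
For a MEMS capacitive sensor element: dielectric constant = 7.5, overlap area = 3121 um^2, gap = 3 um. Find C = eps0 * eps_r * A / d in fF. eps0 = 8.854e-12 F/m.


Step 1: Convert area to m^2: A = 3121e-12 m^2
Step 2: Convert gap to m: d = 3e-6 m
Step 3: C = eps0 * eps_r * A / d
C = 8.854e-12 * 7.5 * 3121e-12 / 3e-6
Step 4: Convert to fF (multiply by 1e15).
C = 69.08 fF


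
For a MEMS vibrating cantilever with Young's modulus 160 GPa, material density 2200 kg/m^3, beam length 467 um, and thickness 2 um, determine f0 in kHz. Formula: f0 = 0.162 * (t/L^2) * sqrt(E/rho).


Step 1: Convert units to SI.
t_SI = 2e-6 m, L_SI = 467e-6 m
Step 2: Calculate sqrt(E/rho).
sqrt(160e9 / 2200) = 8528.03 m/s
Step 3: Compute f0.
f0 = 0.162 * 2e-6 / (467e-6)^2 * 8528.03 = 12669.5 Hz = 12.67 kHz


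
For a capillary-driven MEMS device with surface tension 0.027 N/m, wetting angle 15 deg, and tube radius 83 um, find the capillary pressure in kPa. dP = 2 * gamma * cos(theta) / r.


Step 1: cos(15 deg) = 0.9659
Step 2: Convert r to m: r = 83e-6 m
Step 3: dP = 2 * 0.027 * 0.9659 / 83e-6 = 628.4 Pa
Step 4: Convert Pa to kPa (divide by 1000).
dP = 0.63 kPa
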